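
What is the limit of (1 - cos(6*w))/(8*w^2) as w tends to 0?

9/4

Substitution gives 0/0.
Use (1 − cos u)/u² → 1/2 with u = 6w: the limit is 6²/(2·8) = 9/4.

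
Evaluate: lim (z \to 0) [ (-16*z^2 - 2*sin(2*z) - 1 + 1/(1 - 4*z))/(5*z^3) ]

40/3

Substitution gives 0/0 (the numerator vanishes to order 3).
Expand each term to order z^3: the coefficient of z^3 in -2·sin(2z) is 8/3 and in 1/(1 - 4z) is 64.
Lower-order terms cancel with the polynomial part, so the numerator is (200/3)·z^3 + o(z^3), and the limit is (200/3)/(5) = 40/3.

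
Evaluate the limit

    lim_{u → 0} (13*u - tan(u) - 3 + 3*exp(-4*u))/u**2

Substitution gives 0/0 (the numerator vanishes to order 2).
Expand each term to order u^2: the coefficient of u^2 in 3·e^(-4u) is 24 and in −tan(u) is 0.
Lower-order terms cancel with the polynomial part, so the numerator is (24)·u^2 + o(u^2), and the limit is (24)/(1) = 24.

24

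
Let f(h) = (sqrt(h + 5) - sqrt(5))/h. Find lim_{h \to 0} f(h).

√(5)/10

Substitution gives 0/0. Multiply numerator and denominator by the conjugate √(5 + h) + √5.
The numerator becomes (5 + h) − 5 = h, so the expression simplifies to 1/(√(5 + h) + √5).
Letting h → 0 gives 1/(2√5) = √(5)/10.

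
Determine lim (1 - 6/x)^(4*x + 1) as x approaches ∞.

e^(-24)

The base → 1 and the exponent → ∞: a 1^∞ form.
Take logarithms: (4x + 1)·ln(1 - 6/x). Since ln(1+u) ~ u for small u, this behaves like (4x)·(-6/x) → -24.
So the limit is e^(-24).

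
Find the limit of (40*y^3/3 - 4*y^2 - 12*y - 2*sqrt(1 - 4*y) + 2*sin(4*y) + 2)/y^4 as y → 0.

Substitution gives 0/0 (the numerator vanishes to order 4).
Expand each term to order y^4: the coefficient of y^4 in -2·√(1 - 4y) is 20 and in 2·sin(4y) is 0.
Lower-order terms cancel with the polynomial part, so the numerator is (20)·y^4 + o(y^4), and the limit is (20)/(1) = 20.

20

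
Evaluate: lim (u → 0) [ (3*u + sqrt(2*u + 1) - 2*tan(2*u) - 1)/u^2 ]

Substitution gives 0/0; apply L'Hôpital's rule 2 times.
After differentiating numerator and denominator 2 times the quotient is (-16*tan(2*u)/cos(2*u)^2 - 1/(2*u + 1)^(3/2))/(2); at u = 0 this is -1/2.

-1/2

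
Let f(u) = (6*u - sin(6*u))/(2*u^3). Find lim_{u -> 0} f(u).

Direct substitution gives 0/0.
Apply L'Hôpital: lim (6 - 6*cos(6*u))/(6*u^2), still 0/0.
Apply L'Hôpital: lim (36*sin(6*u))/(12*u), still 0/0.
After 3 applications of L'Hôpital's rule the quotient is (216*cos(6*u))/(12); substituting u = 0 gives 18.

18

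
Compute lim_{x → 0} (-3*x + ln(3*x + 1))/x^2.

Direct substitution gives 0/0.
Apply L'Hôpital: lim (-3 + 3/(3*x + 1))/(2*x), still 0/0.
After 2 applications of L'Hôpital's rule the quotient is (-9/(3*x + 1)^2)/(2); substituting x = 0 gives -9/2.

-9/2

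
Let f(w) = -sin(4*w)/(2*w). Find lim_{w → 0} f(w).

-2

Substitution gives 0/0.
Write it as (4/(-2))·sin(4w)/(4w); since sin(u)/u → 1, the limit is -2.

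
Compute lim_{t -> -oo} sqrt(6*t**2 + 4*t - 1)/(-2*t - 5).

For large |t|, √(6*t^2 + 4*t - 1) ≈ √6·|t| and the denominator ≈ -2t.
Since t → −∞, |t| = −t, giving −√6/(-2) = √(6)/2.

√(6)/2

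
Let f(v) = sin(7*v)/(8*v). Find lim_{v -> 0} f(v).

7/8

Substitution gives 0/0.
Write it as (7/8)·sin(7v)/(7v); since sin(u)/u → 1, the limit is 7/8.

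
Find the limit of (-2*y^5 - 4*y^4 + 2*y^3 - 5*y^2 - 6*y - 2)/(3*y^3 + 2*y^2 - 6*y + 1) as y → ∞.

The numerator has higher degree (5 > 3); the quotient behaves like (-2/(3))·y^2 for large |y|.
As y → +∞ this diverges to -∞.

-∞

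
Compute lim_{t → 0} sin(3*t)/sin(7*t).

Substitution gives 0/0.
Divide numerator and denominator by t: sin(3t)/t → 3 and sin(7t)/t → 7, so the limit is 1·3/7 = 3/7.

3/7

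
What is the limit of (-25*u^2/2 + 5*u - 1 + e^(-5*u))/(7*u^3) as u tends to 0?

Direct substitution gives 0/0.
Apply L'Hôpital: lim (-25*u + 5 - 5*e^(-5*u))/(21*u^2), still 0/0.
Apply L'Hôpital: lim (-25 + 25*e^(-5*u))/(42*u), still 0/0.
After 3 applications of L'Hôpital's rule the quotient is (-125*e^(-5*u))/(42); substituting u = 0 gives -125/42.

-125/42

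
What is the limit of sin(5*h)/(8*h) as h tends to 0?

5/8

Substitution gives 0/0.
Write it as (5/8)·sin(5h)/(5h); since sin(u)/u → 1, the limit is 5/8.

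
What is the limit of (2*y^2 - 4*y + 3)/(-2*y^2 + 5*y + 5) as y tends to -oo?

Numerator and denominator both have degree 2.
Dividing every term by y^2, all lower-order terms vanish and the limit is the ratio of leading coefficients, 2/(-2) = -1.

-1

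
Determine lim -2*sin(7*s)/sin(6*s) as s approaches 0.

Substitution gives 0/0.
Divide numerator and denominator by s: sin(7s)/s → 7 and sin(6s)/s → 6, so the limit is -2·7/6 = -7/3.

-7/3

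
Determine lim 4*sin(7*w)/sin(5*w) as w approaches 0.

Substitution gives 0/0.
Divide numerator and denominator by w: sin(7w)/w → 7 and sin(5w)/w → 5, so the limit is 4·7/5 = 28/5.

28/5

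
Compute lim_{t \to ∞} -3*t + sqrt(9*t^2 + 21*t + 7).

7/2

This has the form ∞ − ∞. Multiply and divide by the conjugate √(9*t^2 + 21*t + 7) + 3t.
That gives (21t + 7) / (√(9*t^2 + 21*t + 7) + 3t).
Divide numerator and denominator by t: the limit is 21/(2·3) = 7/2.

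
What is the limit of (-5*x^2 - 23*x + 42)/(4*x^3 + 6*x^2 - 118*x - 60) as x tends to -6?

Direct substitution gives 0/0, so factor. Both numerator and denominator have (x + 6) as a factor.
After cancelling, the expression reduces to (7 - 5*x)/(4*x^2 - 18*x - 10).
Substituting x = -6 gives 37/242.

37/242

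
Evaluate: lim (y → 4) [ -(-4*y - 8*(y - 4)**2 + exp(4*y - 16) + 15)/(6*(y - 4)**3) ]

-16/9

Direct substitution gives 0/0.
Apply L'Hôpital: lim (-16*y + 4*e^(4*y - 16) + 60)/(-18*(y - 4)^2), still 0/0.
Apply L'Hôpital: lim (16*e^(4*y - 16) - 16)/(144 - 36*y), still 0/0.
After 3 applications of L'Hôpital's rule the quotient is (64*e^(4*y - 16))/(-36); substituting y = 4 gives -16/9.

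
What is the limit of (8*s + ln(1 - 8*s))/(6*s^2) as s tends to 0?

Direct substitution gives 0/0.
Apply L'Hôpital: lim (8 - 8/(1 - 8*s))/(12*s), still 0/0.
After 2 applications of L'Hôpital's rule the quotient is (-64/(1 - 8*s)^2)/(12); substituting s = 0 gives -16/3.

-16/3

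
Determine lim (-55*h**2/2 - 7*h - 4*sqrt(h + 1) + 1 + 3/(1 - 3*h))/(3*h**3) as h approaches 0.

323/12

Substitution gives 0/0; apply L'Hôpital's rule 3 times.
After differentiating numerator and denominator 3 times the quotient is (486/(3*h - 1)^4 - 3/(2*(h + 1)^(5/2)))/(18); at h = 0 this is 323/12.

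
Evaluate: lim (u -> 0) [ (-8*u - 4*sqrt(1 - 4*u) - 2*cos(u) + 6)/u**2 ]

9

Substitution gives 0/0 (the numerator vanishes to order 2).
Expand each term to order u^2: the coefficient of u^2 in -4·√(1 - 4u) is 8 and in -2·cos(u) is 1.
Lower-order terms cancel with the polynomial part, so the numerator is (9)·u^2 + o(u^2), and the limit is (9)/(1) = 9.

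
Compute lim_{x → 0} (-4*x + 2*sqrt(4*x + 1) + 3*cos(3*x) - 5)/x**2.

-35/2

Substitution gives 0/0 (the numerator vanishes to order 2).
Expand each term to order x^2: the coefficient of x^2 in 3·cos(3x) is -27/2 and in 2·√(1 + 4x) is -4.
Lower-order terms cancel with the polynomial part, so the numerator is (-35/2)·x^2 + o(x^2), and the limit is (-35/2)/(1) = -35/2.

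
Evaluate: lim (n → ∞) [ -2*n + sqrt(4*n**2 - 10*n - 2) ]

This has the form ∞ − ∞. Multiply and divide by the conjugate √(4*n^2 - 10*n - 2) + 2n.
That gives (-10n - 2) / (√(4*n^2 - 10*n - 2) + 2n).
Divide numerator and denominator by n: the limit is -10/(2·2) = -5/2.

-5/2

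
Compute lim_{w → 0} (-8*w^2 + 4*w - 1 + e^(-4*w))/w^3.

-32/3

Direct substitution gives 0/0.
Apply L'Hôpital: lim (-16*w + 4 - 4*e^(-4*w))/(3*w^2), still 0/0.
Apply L'Hôpital: lim (-16 + 16*e^(-4*w))/(6*w), still 0/0.
After 3 applications of L'Hôpital's rule the quotient is (-64*e^(-4*w))/(6); substituting w = 0 gives -32/3.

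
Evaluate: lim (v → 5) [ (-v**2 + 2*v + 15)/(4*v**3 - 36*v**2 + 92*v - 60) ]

-1/4

Since v = 5 makes numerator and denominator zero, (v - 5) divides both.
Cancelling it gives (-v - 3)/(4*v^2 - 16*v + 12); now plug in v = 5 to get -1/4.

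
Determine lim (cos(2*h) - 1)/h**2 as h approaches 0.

Direct substitution gives 0/0.
Apply L'Hôpital: lim (-2*sin(2*h))/(2*h), still 0/0.
After 2 applications of L'Hôpital's rule the quotient is (-4*cos(2*h))/(2); substituting h = 0 gives -2.

-2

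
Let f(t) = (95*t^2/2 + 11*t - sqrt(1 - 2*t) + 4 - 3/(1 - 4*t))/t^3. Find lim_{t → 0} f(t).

Substitution gives 0/0 (the numerator vanishes to order 3).
Expand each term to order t^3: the coefficient of t^3 in -3·1/(1 - 4t) is -192 and in −√(1 - 2t) is 1/2.
Lower-order terms cancel with the polynomial part, so the numerator is (-383/2)·t^3 + o(t^3), and the limit is (-383/2)/(1) = -383/2.

-383/2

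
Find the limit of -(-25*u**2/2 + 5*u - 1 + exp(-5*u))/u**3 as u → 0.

Direct substitution gives 0/0.
Apply L'Hôpital: lim (-25*u + 5 - 5*e^(-5*u))/(-3*u^2), still 0/0.
Apply L'Hôpital: lim (-25 + 25*e^(-5*u))/(-6*u), still 0/0.
After 3 applications of L'Hôpital's rule the quotient is (-125*e^(-5*u))/(-6); substituting u = 0 gives 125/6.

125/6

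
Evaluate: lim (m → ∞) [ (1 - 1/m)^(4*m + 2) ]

e^(-4)

The base → 1 and the exponent → ∞: a 1^∞ form.
Take logarithms: (4m + 2)·ln(1 - 1/m). Since ln(1+u) ~ u for small u, this behaves like (4m)·(-1/m) → -4.
So the limit is e^(-4).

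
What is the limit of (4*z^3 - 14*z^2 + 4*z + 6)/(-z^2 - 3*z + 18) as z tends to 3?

-28/9

Since z = 3 makes numerator and denominator zero, (z - 3) divides both.
Cancelling it gives (4*z^2 - 2*z - 2)/(-z - 6); now plug in z = 3 to get -28/9.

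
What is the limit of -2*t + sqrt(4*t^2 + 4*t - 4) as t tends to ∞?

An ∞ − ∞ form. Rationalising with the conjugate, the difference becomes (4t - 4) / (√(4*t^2 + 4*t - 4) + 2t).
For large t the denominator behaves like 2·2t, so the quotient tends to 4/4 = 1.

1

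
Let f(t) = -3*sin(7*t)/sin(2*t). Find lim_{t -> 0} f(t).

-21/2

Substitution gives 0/0.
Divide numerator and denominator by t: sin(7t)/t → 7 and sin(2t)/t → 2, so the limit is -3·7/2 = -21/2.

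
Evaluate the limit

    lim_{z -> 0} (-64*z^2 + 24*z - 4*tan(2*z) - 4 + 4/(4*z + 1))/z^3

Substitution gives 0/0; apply L'Hôpital's rule 3 times.
After differentiating numerator and denominator 3 times the quotient is (-128*tan(2*z)^2/cos(2*z)^2 - 64/cos(2*z)^4 - 1536/(4*z + 1)^4)/(6); at z = 0 this is -800/3.

-800/3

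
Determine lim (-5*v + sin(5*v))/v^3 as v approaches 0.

Direct substitution gives 0/0.
Apply L'Hôpital: lim (5*cos(5*v) - 5)/(3*v^2), still 0/0.
Apply L'Hôpital: lim (-25*sin(5*v))/(6*v), still 0/0.
After 3 applications of L'Hôpital's rule the quotient is (-125*cos(5*v))/(6); substituting v = 0 gives -125/6.

-125/6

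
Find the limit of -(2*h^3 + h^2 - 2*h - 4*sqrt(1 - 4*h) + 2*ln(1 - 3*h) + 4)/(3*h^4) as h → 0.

Substitution gives 0/0 (the numerator vanishes to order 4).
Expand each term to order h^4: the coefficient of h^4 in 2·ln(1 - 3h) is -81/2 and in -4·√(1 - 4h) is 40.
Lower-order terms cancel with the polynomial part, so the numerator is (-1/2)·h^4 + o(h^4), and the limit is (-1/2)/(-3) = 1/6.

1/6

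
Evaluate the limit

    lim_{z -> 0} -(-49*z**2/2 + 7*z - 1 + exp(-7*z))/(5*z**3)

343/30

Direct substitution gives 0/0.
Apply L'Hôpital: lim (-49*z + 7 - 7*e^(-7*z))/(-15*z^2), still 0/0.
Apply L'Hôpital: lim (-49 + 49*e^(-7*z))/(-30*z), still 0/0.
After 3 applications of L'Hôpital's rule the quotient is (-343*e^(-7*z))/(-30); substituting z = 0 gives 343/30.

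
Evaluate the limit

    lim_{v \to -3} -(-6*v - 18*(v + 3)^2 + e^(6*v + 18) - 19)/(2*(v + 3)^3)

Direct substitution gives 0/0.
Apply L'Hôpital: lim (-36*v + 6*e^(6*v + 18) - 114)/(-6*(v + 3)^2), still 0/0.
Apply L'Hôpital: lim (36*e^(6*v + 18) - 36)/(-12*v - 36), still 0/0.
After 3 applications of L'Hôpital's rule the quotient is (216*e^(6*v + 18))/(-12); substituting v = -3 gives -18.

-18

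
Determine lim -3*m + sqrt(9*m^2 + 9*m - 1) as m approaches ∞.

3/2

This has the form ∞ − ∞. Multiply and divide by the conjugate √(9*m^2 + 9*m - 1) + 3m.
That gives (9m - 1) / (√(9*m^2 + 9*m - 1) + 3m).
Divide numerator and denominator by m: the limit is 9/(2·3) = 3/2.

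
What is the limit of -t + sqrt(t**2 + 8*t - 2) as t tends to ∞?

4

An ∞ − ∞ form. Rationalising with the conjugate, the difference becomes (8t - 2) / (√(t^2 + 8*t - 2) + t).
For large t the denominator behaves like 2·t, so the quotient tends to 8/2 = 4.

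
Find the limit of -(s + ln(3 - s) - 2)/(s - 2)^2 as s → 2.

Direct substitution gives 0/0.
Apply L'Hôpital: lim (1 - 1/(3 - s))/(4 - 2*s), still 0/0.
After 2 applications of L'Hôpital's rule the quotient is (-1/(3 - s)^2)/(-2); substituting s = 2 gives 1/2.

1/2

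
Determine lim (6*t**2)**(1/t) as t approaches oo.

1

Base → ∞ and exponent → 0: an ∞^0 form.
Take logs: (1/t)·ln(6·t^2) = (ln 6 + 2·ln t)/t → 0.
So the limit is e^0 = 1.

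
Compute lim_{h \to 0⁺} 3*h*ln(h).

This is a 0·(−∞) form. Rewrite as 3·ln(h) / h^(−1) and apply L'Hôpital:
the derivative quotient is 3·(1/h) / (−1·h^(−2)) = (-3/1)·h^1 → 0.

0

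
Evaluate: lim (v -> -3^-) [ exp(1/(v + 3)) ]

0

As v → -3⁻, 1/(v + 3) → −∞, so e^(1/(v + 3)) → 0.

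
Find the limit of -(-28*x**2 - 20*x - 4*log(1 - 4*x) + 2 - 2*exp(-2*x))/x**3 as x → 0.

Substitution gives 0/0 (the numerator vanishes to order 3).
Expand each term to order x^3: the coefficient of x^3 in -2·e^(-2x) is 8/3 and in -4·ln(1 - 4x) is 256/3.
Lower-order terms cancel with the polynomial part, so the numerator is (88)·x^3 + o(x^3), and the limit is (88)/(-1) = -88.

-88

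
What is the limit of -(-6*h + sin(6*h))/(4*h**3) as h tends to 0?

Direct substitution gives 0/0.
Apply L'Hôpital: lim (6*cos(6*h) - 6)/(-12*h^2), still 0/0.
Apply L'Hôpital: lim (-36*sin(6*h))/(-24*h), still 0/0.
After 3 applications of L'Hôpital's rule the quotient is (-216*cos(6*h))/(-24); substituting h = 0 gives 9.

9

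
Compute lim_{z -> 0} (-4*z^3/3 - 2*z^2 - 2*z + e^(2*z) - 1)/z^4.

Direct substitution gives 0/0.
Apply L'Hôpital: lim (-4*z^2 - 4*z + 2*e^(2*z) - 2)/(4*z^3), still 0/0.
Apply L'Hôpital: lim (-8*z + 4*e^(2*z) - 4)/(12*z^2), still 0/0.
Apply L'Hôpital: lim (8*e^(2*z) - 8)/(24*z), still 0/0.
After 4 applications of L'Hôpital's rule the quotient is (16*e^(2*z))/(24); substituting z = 0 gives 2/3.

2/3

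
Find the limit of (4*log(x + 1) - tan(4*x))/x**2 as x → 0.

Substitution gives 0/0 (the numerator vanishes to order 2).
Expand each term to order x^2: the coefficient of x^2 in −tan(4x) is 0 and in 4·ln(1 + x) is -2.
Lower-order terms cancel with the polynomial part, so the numerator is (-2)·x^2 + o(x^2), and the limit is (-2)/(1) = -2.

-2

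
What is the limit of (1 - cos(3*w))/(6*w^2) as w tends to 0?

Substitution gives 0/0.
Use (1 − cos u)/u² → 1/2 with u = 3w: the limit is 3²/(2·6) = 3/4.

3/4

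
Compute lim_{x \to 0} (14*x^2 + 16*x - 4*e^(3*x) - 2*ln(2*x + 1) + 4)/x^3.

-70/3

Substitution gives 0/0; apply L'Hôpital's rule 3 times.
After differentiating numerator and denominator 3 times the quotient is (-108*e^(3*x) - 32/(2*x + 1)^3)/(6); at x = 0 this is -70/3.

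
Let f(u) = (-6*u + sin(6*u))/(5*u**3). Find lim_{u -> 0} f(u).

-36/5

Direct substitution gives 0/0.
Apply L'Hôpital: lim (6*cos(6*u) - 6)/(15*u^2), still 0/0.
Apply L'Hôpital: lim (-36*sin(6*u))/(30*u), still 0/0.
After 3 applications of L'Hôpital's rule the quotient is (-216*cos(6*u))/(30); substituting u = 0 gives -36/5.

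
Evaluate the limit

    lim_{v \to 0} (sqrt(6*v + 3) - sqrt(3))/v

√(3)

A 0/0 form; rationalise with √(3 + 6v) + √3. This collapses the numerator to 6v, leaving 6/(√(3 + 6v) + √3) → 6/(2√3) = √(3).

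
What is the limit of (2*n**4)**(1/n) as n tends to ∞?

1

Base → ∞ and exponent → 0: an ∞^0 form.
Take logs: (1/n)·ln(2·n^4) = (ln 2 + 4·ln n)/n → 0.
So the limit is e^0 = 1.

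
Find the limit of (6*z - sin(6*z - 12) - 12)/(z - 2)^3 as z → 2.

Direct substitution gives 0/0.
Apply L'Hôpital: lim (6 - 6*cos(6*z - 12))/(3*(z - 2)^2), still 0/0.
Apply L'Hôpital: lim (36*sin(6*z - 12))/(6*z - 12), still 0/0.
After 3 applications of L'Hôpital's rule the quotient is (216*cos(6*z - 12))/(6); substituting z = 2 gives 36.

36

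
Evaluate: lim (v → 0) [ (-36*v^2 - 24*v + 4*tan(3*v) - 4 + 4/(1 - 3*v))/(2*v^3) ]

72

Substitution gives 0/0 (the numerator vanishes to order 3).
Expand each term to order v^3: the coefficient of v^3 in 4·1/(1 - 3v) is 108 and in 4·tan(3v) is 36.
Lower-order terms cancel with the polynomial part, so the numerator is (144)·v^3 + o(v^3), and the limit is (144)/(2) = 72.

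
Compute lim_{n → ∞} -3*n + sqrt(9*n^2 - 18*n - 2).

-3

This has the form ∞ − ∞. Multiply and divide by the conjugate √(9*n^2 - 18*n - 2) + 3n.
That gives (-18n - 2) / (√(9*n^2 - 18*n - 2) + 3n).
Divide numerator and denominator by n: the limit is -18/(2·3) = -3.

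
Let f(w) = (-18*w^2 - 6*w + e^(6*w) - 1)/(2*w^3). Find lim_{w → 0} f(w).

Direct substitution gives 0/0.
Apply L'Hôpital: lim (-36*w + 6*e^(6*w) - 6)/(6*w^2), still 0/0.
Apply L'Hôpital: lim (36*e^(6*w) - 36)/(12*w), still 0/0.
After 3 applications of L'Hôpital's rule the quotient is (216*e^(6*w))/(12); substituting w = 0 gives 18.

18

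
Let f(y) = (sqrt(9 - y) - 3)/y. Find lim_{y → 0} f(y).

-1/6

Substitution gives 0/0. Multiply numerator and denominator by the conjugate √(9 - y) + √9.
The numerator becomes (9 - y) − 9 = -y, so the expression simplifies to -1/(√(9 - y) + √9).
Letting y → 0 gives -1/(2√9) = -1/6.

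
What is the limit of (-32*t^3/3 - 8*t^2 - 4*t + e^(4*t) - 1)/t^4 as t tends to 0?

32/3

Direct substitution gives 0/0.
Apply L'Hôpital: lim (-32*t^2 - 16*t + 4*e^(4*t) - 4)/(4*t^3), still 0/0.
Apply L'Hôpital: lim (-64*t + 16*e^(4*t) - 16)/(12*t^2), still 0/0.
Apply L'Hôpital: lim (64*e^(4*t) - 64)/(24*t), still 0/0.
After 4 applications of L'Hôpital's rule the quotient is (256*e^(4*t))/(24); substituting t = 0 gives 32/3.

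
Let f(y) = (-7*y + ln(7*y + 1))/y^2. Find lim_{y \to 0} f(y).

Direct substitution gives 0/0.
Apply L'Hôpital: lim (-7 + 7/(7*y + 1))/(2*y), still 0/0.
After 2 applications of L'Hôpital's rule the quotient is (-49/(7*y + 1)^2)/(2); substituting y = 0 gives -49/2.

-49/2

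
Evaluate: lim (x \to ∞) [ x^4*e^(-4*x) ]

0

Write as x^4/e^{4x}, an ∞/∞ form.
Exponential growth dominates any polynomial, so repeated L'Hôpital (or the standard result) gives 0.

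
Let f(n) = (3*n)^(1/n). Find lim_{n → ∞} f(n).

1

Base → ∞ and exponent → 0: an ∞^0 form.
Take logs: (1/n)·ln(3·n^1) = (ln 3 + 1·ln n)/n → 0.
So the limit is e^0 = 1.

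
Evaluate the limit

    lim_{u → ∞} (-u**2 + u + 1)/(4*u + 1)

The numerator has higher degree (2 > 1); the quotient behaves like (-1/(4))·u^1 for large |u|.
As u → +∞ this diverges to -∞.

-∞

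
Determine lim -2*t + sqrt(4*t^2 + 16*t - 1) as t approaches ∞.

This has the form ∞ − ∞. Multiply and divide by the conjugate √(4*t^2 + 16*t - 1) + 2t.
That gives (16t - 1) / (√(4*t^2 + 16*t - 1) + 2t).
Divide numerator and denominator by t: the limit is 16/(2·2) = 4.

4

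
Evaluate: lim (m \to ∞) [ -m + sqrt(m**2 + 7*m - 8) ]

7/2

An ∞ − ∞ form. Rationalising with the conjugate, the difference becomes (7m - 8) / (√(m^2 + 7*m - 8) + m).
For large m the denominator behaves like 2·m, so the quotient tends to 7/2 = 7/2.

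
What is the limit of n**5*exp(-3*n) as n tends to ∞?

0

Write as n^5/e^{3n}, an ∞/∞ form.
Exponential growth dominates any polynomial, so repeated L'Hôpital (or the standard result) gives 0.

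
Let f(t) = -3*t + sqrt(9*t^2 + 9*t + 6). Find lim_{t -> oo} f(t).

An ∞ − ∞ form. Rationalising with the conjugate, the difference becomes (9t + 6) / (√(9*t^2 + 9*t + 6) + 3t).
For large t the denominator behaves like 2·3t, so the quotient tends to 9/6 = 3/2.

3/2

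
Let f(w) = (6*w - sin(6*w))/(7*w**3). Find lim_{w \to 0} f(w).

36/7

Direct substitution gives 0/0.
Apply L'Hôpital: lim (6 - 6*cos(6*w))/(21*w^2), still 0/0.
Apply L'Hôpital: lim (36*sin(6*w))/(42*w), still 0/0.
After 3 applications of L'Hôpital's rule the quotient is (216*cos(6*w))/(42); substituting w = 0 gives 36/7.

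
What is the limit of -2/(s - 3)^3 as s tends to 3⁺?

As s → 3⁺, (s - 3) → 0⁺, so (s - 3)^3 → 0⁺ and -2/(s - 3)^3 → -∞.

-∞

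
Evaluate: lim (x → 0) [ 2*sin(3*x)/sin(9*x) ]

Substitution gives 0/0.
Divide numerator and denominator by x: sin(3x)/x → 3 and sin(9x)/x → 9, so the limit is 2·3/9 = 2/3.

2/3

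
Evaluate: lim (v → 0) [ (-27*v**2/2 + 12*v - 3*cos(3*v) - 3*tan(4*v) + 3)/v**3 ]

Substitution gives 0/0; apply L'Hôpital's rule 3 times.
After differentiating numerator and denominator 3 times the quotient is (-81*sin(3*v) - 1152*tan(4*v)^4 - 1536*tan(4*v)^2 - 384)/(6); at v = 0 this is -64.

-64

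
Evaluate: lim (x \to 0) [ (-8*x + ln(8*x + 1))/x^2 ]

Direct substitution gives 0/0.
Apply L'Hôpital: lim (-8 + 8/(8*x + 1))/(2*x), still 0/0.
After 2 applications of L'Hôpital's rule the quotient is (-64/(8*x + 1)^2)/(2); substituting x = 0 gives -32.

-32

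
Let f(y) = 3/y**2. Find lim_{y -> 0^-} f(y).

∞

As y → 0⁻, (y) → 0⁻, so (y)^2 → 0⁺ and 3/(y)^2 → ∞.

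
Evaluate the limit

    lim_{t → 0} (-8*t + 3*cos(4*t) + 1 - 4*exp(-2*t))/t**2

Substitution gives 0/0 (the numerator vanishes to order 2).
Expand each term to order t^2: the coefficient of t^2 in 3·cos(4t) is -24 and in -4·e^(-2t) is -8.
Lower-order terms cancel with the polynomial part, so the numerator is (-32)·t^2 + o(t^2), and the limit is (-32)/(1) = -32.

-32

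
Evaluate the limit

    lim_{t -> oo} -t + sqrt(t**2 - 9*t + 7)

-9/2

This has the form ∞ − ∞. Multiply and divide by the conjugate √(t^2 - 9*t + 7) + t.
That gives (-9t + 7) / (√(t^2 - 9*t + 7) + t).
Divide numerator and denominator by t: the limit is -9/(2·1) = -9/2.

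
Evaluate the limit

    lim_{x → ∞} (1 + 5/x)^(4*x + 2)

The base → 1 and the exponent → ∞: a 1^∞ form.
Take logarithms: (4x + 2)·ln(1 + 5/x). Since ln(1+u) ~ u for small u, this behaves like (4x)·(5/x) → 20.
So the limit is e^(20).

e^(20)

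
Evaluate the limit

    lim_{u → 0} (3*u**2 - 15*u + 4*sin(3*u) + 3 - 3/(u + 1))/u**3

Substitution gives 0/0; apply L'Hôpital's rule 3 times.
After differentiating numerator and denominator 3 times the quotient is (-108*cos(3*u) + 18/(u + 1)^4)/(6); at u = 0 this is -15.

-15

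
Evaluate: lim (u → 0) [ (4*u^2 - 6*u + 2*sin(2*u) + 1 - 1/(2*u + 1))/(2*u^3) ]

Substitution gives 0/0 (the numerator vanishes to order 3).
Expand each term to order u^3: the coefficient of u^3 in −1/(1 + 2u) is 8 and in 2·sin(2u) is -8/3.
Lower-order terms cancel with the polynomial part, so the numerator is (16/3)·u^3 + o(u^3), and the limit is (16/3)/(2) = 8/3.

8/3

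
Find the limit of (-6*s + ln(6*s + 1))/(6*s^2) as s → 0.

Direct substitution gives 0/0.
Apply L'Hôpital: lim (-6 + 6/(6*s + 1))/(12*s), still 0/0.
After 2 applications of L'Hôpital's rule the quotient is (-36/(6*s + 1)^2)/(12); substituting s = 0 gives -3.

-3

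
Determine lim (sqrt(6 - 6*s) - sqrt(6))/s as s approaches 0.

-√(6)/2

Substitution gives 0/0. Multiply numerator and denominator by the conjugate √(6 - 6s) + √6.
The numerator becomes (6 - 6s) − 6 = -6s, so the expression simplifies to -6/(√(6 - 6s) + √6).
Letting s → 0 gives -6/(2√6) = -√(6)/2.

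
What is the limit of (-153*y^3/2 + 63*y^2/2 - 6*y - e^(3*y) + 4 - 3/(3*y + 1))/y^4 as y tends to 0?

Substitution gives 0/0; apply L'Hôpital's rule 4 times.
After differentiating numerator and denominator 4 times the quotient is (-81*e^(3*y) - 5832/(3*y + 1)^5)/(24); at y = 0 this is -1971/8.

-1971/8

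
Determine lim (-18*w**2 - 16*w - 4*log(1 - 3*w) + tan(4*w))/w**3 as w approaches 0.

172/3

Substitution gives 0/0; apply L'Hôpital's rule 3 times.
After differentiating numerator and denominator 3 times the quotient is (384*tan(4*w)^2/cos(4*w)^2 + 128/cos(4*w)^2 - 216/(3*w - 1)^3)/(6); at w = 0 this is 172/3.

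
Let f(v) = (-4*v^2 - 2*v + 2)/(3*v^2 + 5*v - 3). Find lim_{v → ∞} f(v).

Numerator and denominator both have degree 2.
Dividing every term by v^2, all lower-order terms vanish and the limit is the ratio of leading coefficients, -4/(3) = -4/3.

-4/3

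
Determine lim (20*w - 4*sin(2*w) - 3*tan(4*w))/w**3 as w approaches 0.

-176/3

Substitution gives 0/0 (the numerator vanishes to order 3).
Expand each term to order w^3: the coefficient of w^3 in -3·tan(4w) is -64 and in -4·sin(2w) is 16/3.
Lower-order terms cancel with the polynomial part, so the numerator is (-176/3)·w^3 + o(w^3), and the limit is (-176/3)/(1) = -176/3.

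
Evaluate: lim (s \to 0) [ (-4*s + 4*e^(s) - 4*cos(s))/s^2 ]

4

Substitution gives 0/0; apply L'Hôpital's rule 2 times.
After differentiating numerator and denominator 2 times the quotient is (4*e^(s) + 4*cos(s))/(2); at s = 0 this is 4.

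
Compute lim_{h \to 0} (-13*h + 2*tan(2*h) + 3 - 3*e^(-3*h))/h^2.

Substitution gives 0/0 (the numerator vanishes to order 2).
Expand each term to order h^2: the coefficient of h^2 in 2·tan(2h) is 0 and in -3·e^(-3h) is -27/2.
Lower-order terms cancel with the polynomial part, so the numerator is (-27/2)·h^2 + o(h^2), and the limit is (-27/2)/(1) = -27/2.

-27/2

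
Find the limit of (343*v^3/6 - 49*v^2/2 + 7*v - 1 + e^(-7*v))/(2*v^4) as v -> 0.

2401/48

Direct substitution gives 0/0.
Apply L'Hôpital: lim (343*v^2/2 - 49*v + 7 - 7*e^(-7*v))/(8*v^3), still 0/0.
Apply L'Hôpital: lim (343*v - 49 + 49*e^(-7*v))/(24*v^2), still 0/0.
Apply L'Hôpital: lim (343 - 343*e^(-7*v))/(48*v), still 0/0.
After 4 applications of L'Hôpital's rule the quotient is (2401*e^(-7*v))/(48); substituting v = 0 gives 2401/48.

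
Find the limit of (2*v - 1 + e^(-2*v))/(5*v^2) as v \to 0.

2/5

Direct substitution gives 0/0.
Apply L'Hôpital: lim (2 - 2*e^(-2*v))/(10*v), still 0/0.
After 2 applications of L'Hôpital's rule the quotient is (4*e^(-2*v))/(10); substituting v = 0 gives 2/5.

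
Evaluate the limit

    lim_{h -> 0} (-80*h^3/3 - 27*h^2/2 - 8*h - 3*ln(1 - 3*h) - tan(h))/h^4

243/4

Substitution gives 0/0; apply L'Hôpital's rule 4 times.
After differentiating numerator and denominator 4 times the quotient is (8*tan(h)/cos(h)^2 - 24*tan(h)/cos(h)^4 + 1458/(3*h - 1)^4)/(24); at h = 0 this is 243/4.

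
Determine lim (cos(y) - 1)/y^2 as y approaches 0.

Direct substitution gives 0/0.
Apply L'Hôpital: lim (-sin(y))/(2*y), still 0/0.
After 2 applications of L'Hôpital's rule the quotient is (-cos(y))/(2); substituting y = 0 gives -1/2.

-1/2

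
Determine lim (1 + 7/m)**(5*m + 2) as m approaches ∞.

The base → 1 and the exponent → ∞: a 1^∞ form.
Take logarithms: (5m + 2)·ln(1 + 7/m). Since ln(1+u) ~ u for small u, this behaves like (5m)·(7/m) → 35.
So the limit is e^(35).

e^(35)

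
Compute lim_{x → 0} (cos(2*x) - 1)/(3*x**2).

-2/3

Direct substitution gives 0/0.
Apply L'Hôpital: lim (-2*sin(2*x))/(6*x), still 0/0.
After 2 applications of L'Hôpital's rule the quotient is (-4*cos(2*x))/(6); substituting x = 0 gives -2/3.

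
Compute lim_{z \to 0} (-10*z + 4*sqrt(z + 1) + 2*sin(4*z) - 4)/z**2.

Substitution gives 0/0; apply L'Hôpital's rule 2 times.
After differentiating numerator and denominator 2 times the quotient is (-32*sin(4*z) - 1/(z + 1)^(3/2))/(2); at z = 0 this is -1/2.

-1/2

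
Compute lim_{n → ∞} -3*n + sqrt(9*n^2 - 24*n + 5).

An ∞ − ∞ form. Rationalising with the conjugate, the difference becomes (-24n + 5) / (√(9*n^2 - 24*n + 5) + 3n).
For large n the denominator behaves like 2·3n, so the quotient tends to -24/6 = -4.

-4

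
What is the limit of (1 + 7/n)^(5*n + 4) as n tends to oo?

e^(35)

The base → 1 and the exponent → ∞: a 1^∞ form.
Take logarithms: (5n + 4)·ln(1 + 7/n). Since ln(1+u) ~ u for small u, this behaves like (5n)·(7/n) → 35.
So the limit is e^(35).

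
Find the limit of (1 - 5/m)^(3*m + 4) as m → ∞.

The base → 1 and the exponent → ∞: a 1^∞ form.
Take logarithms: (3m + 4)·ln(1 - 5/m). Since ln(1+u) ~ u for small u, this behaves like (3m)·(-5/m) → -15.
So the limit is e^(-15).

e^(-15)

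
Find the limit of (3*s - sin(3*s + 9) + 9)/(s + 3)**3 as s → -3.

9/2

Direct substitution gives 0/0.
Apply L'Hôpital: lim (3 - 3*cos(3*s + 9))/(3*(s + 3)^2), still 0/0.
Apply L'Hôpital: lim (9*sin(3*s + 9))/(6*s + 18), still 0/0.
After 3 applications of L'Hôpital's rule the quotient is (27*cos(3*s + 9))/(6); substituting s = -3 gives 9/2.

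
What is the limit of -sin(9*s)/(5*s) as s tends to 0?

Substitution gives 0/0.
Write it as (9/(-5))·sin(9s)/(9s); since sin(u)/u → 1, the limit is -9/5.

-9/5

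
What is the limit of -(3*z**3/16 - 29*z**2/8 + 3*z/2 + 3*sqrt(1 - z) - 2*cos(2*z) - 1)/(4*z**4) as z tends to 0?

Substitution gives 0/0 (the numerator vanishes to order 4).
Expand each term to order z^4: the coefficient of z^4 in -2·cos(2z) is -4/3 and in 3·√(1 - z) is -15/128.
Lower-order terms cancel with the polynomial part, so the numerator is (-557/384)·z^4 + o(z^4), and the limit is (-557/384)/(-4) = 557/1536.

557/1536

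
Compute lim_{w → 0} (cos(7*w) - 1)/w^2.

Direct substitution gives 0/0.
Apply L'Hôpital: lim (-7*sin(7*w))/(2*w), still 0/0.
After 2 applications of L'Hôpital's rule the quotient is (-49*cos(7*w))/(2); substituting w = 0 gives -49/2.

-49/2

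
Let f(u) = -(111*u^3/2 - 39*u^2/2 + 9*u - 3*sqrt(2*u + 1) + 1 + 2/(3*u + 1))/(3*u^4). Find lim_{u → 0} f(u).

Substitution gives 0/0; apply L'Hôpital's rule 4 times.
After differentiating numerator and denominator 4 times the quotient is (3888/(3*u + 1)^5 + 45/(2*u + 1)^(7/2))/(-72); at u = 0 this is -437/8.

-437/8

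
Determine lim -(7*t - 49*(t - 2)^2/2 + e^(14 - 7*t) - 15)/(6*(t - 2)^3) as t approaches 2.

343/36

Direct substitution gives 0/0.
Apply L'Hôpital: lim (-49*t - 7*e^(14 - 7*t) + 105)/(-18*(t - 2)^2), still 0/0.
Apply L'Hôpital: lim (49*e^(14 - 7*t) - 49)/(72 - 36*t), still 0/0.
After 3 applications of L'Hôpital's rule the quotient is (-343*e^(14 - 7*t))/(-36); substituting t = 2 gives 343/36.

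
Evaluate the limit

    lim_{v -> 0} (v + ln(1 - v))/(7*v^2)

Direct substitution gives 0/0.
Apply L'Hôpital: lim (1 - 1/(1 - v))/(14*v), still 0/0.
After 2 applications of L'Hôpital's rule the quotient is (-1/(1 - v)^2)/(14); substituting v = 0 gives -1/14.

-1/14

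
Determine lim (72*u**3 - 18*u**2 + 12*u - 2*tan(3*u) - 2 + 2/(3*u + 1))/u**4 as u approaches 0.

Substitution gives 0/0 (the numerator vanishes to order 4).
Expand each term to order u^4: the coefficient of u^4 in -2·tan(3u) is 0 and in 2·1/(1 + 3u) is 162.
Lower-order terms cancel with the polynomial part, so the numerator is (162)·u^4 + o(u^4), and the limit is (162)/(1) = 162.

162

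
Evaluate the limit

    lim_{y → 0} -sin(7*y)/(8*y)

Substitution gives 0/0.
Write it as (7/(-8))·sin(7y)/(7y); since sin(u)/u → 1, the limit is -7/8.

-7/8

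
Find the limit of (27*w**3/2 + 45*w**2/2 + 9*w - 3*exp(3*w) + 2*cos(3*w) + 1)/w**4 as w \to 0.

-27/8

Substitution gives 0/0 (the numerator vanishes to order 4).
Expand each term to order w^4: the coefficient of w^4 in 2·cos(3w) is 27/4 and in -3·e^(3w) is -81/8.
Lower-order terms cancel with the polynomial part, so the numerator is (-27/8)·w^4 + o(w^4), and the limit is (-27/8)/(1) = -27/8.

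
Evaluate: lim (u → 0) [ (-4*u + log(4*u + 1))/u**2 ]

Direct substitution gives 0/0.
Apply L'Hôpital: lim (-4 + 4/(4*u + 1))/(2*u), still 0/0.
After 2 applications of L'Hôpital's rule the quotient is (-16/(4*u + 1)^2)/(2); substituting u = 0 gives -8.

-8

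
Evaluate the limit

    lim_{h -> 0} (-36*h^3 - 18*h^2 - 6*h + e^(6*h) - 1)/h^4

Direct substitution gives 0/0.
Apply L'Hôpital: lim (-108*h^2 - 36*h + 6*e^(6*h) - 6)/(4*h^3), still 0/0.
Apply L'Hôpital: lim (-216*h + 36*e^(6*h) - 36)/(12*h^2), still 0/0.
Apply L'Hôpital: lim (216*e^(6*h) - 216)/(24*h), still 0/0.
After 4 applications of L'Hôpital's rule the quotient is (1296*e^(6*h))/(24); substituting h = 0 gives 54.

54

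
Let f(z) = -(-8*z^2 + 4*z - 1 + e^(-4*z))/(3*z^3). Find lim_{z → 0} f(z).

32/9

Direct substitution gives 0/0.
Apply L'Hôpital: lim (-16*z + 4 - 4*e^(-4*z))/(-9*z^2), still 0/0.
Apply L'Hôpital: lim (-16 + 16*e^(-4*z))/(-18*z), still 0/0.
After 3 applications of L'Hôpital's rule the quotient is (-64*e^(-4*z))/(-18); substituting z = 0 gives 32/9.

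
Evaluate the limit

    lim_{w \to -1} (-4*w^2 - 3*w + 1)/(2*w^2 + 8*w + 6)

5/4

Direct substitution gives 0/0, so factor. Both numerator and denominator have (w + 1) as a factor.
After cancelling, the expression reduces to (1 - 4*w)/(2*w + 6).
Substituting w = -1 gives 5/4.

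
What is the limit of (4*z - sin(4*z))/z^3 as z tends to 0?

32/3

Direct substitution gives 0/0.
Apply L'Hôpital: lim (4 - 4*cos(4*z))/(3*z^2), still 0/0.
Apply L'Hôpital: lim (16*sin(4*z))/(6*z), still 0/0.
After 3 applications of L'Hôpital's rule the quotient is (64*cos(4*z))/(6); substituting z = 0 gives 32/3.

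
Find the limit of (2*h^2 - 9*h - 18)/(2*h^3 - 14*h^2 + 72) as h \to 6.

Since h = 6 makes numerator and denominator zero, (h - 6) divides both.
Cancelling it gives (2*h + 3)/(2*h^2 - 2*h - 12); now plug in h = 6 to get 5/16.

5/16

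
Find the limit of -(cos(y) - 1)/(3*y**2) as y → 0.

1/6

Direct substitution gives 0/0.
Apply L'Hôpital: lim (-sin(y))/(-6*y), still 0/0.
After 2 applications of L'Hôpital's rule the quotient is (-cos(y))/(-6); substituting y = 0 gives 1/6.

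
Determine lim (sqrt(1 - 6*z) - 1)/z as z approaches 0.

Substitution gives 0/0. Multiply numerator and denominator by the conjugate √(1 - 6z) + √1.
The numerator becomes (1 - 6z) − 1 = -6z, so the expression simplifies to -6/(√(1 - 6z) + √1).
Letting z → 0 gives -6/(2√1) = -3.

-3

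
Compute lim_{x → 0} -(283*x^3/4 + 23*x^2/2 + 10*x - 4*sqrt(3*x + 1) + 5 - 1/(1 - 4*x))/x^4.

7787/32

Substitution gives 0/0; apply L'Hôpital's rule 4 times.
After differentiating numerator and denominator 4 times the quotient is (6144/(4*x - 1)^5 + 1215/(4*(3*x + 1)^(7/2)))/(-24); at x = 0 this is 7787/32.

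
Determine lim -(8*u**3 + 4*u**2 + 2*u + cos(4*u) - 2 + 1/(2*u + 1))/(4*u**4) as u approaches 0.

-20/3

Substitution gives 0/0 (the numerator vanishes to order 4).
Expand each term to order u^4: the coefficient of u^4 in 1/(1 + 2u) is 16 and in cos(4u) is 32/3.
Lower-order terms cancel with the polynomial part, so the numerator is (80/3)·u^4 + o(u^4), and the limit is (80/3)/(-4) = -20/3.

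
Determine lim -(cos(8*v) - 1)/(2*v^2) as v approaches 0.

16

Direct substitution gives 0/0.
Apply L'Hôpital: lim (-8*sin(8*v))/(-4*v), still 0/0.
After 2 applications of L'Hôpital's rule the quotient is (-64*cos(8*v))/(-4); substituting v = 0 gives 16.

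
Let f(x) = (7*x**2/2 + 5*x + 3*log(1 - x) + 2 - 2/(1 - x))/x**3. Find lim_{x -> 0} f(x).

-3

Substitution gives 0/0 (the numerator vanishes to order 3).
Expand each term to order x^3: the coefficient of x^3 in 3·ln(1 - x) is -1 and in -2·1/(1 - x) is -2.
Lower-order terms cancel with the polynomial part, so the numerator is (-3)·x^3 + o(x^3), and the limit is (-3)/(1) = -3.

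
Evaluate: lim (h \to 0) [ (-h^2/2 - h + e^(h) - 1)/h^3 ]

Direct substitution gives 0/0.
Apply L'Hôpital: lim (-h + e^(h) - 1)/(3*h^2), still 0/0.
Apply L'Hôpital: lim (e^(h) - 1)/(6*h), still 0/0.
After 3 applications of L'Hôpital's rule the quotient is (e^(h))/(6); substituting h = 0 gives 1/6.

1/6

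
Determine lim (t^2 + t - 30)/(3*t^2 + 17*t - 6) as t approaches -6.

11/19

At t = -6 both the top and bottom vanish — a removable singularity. Factoring out (t + 6) from each leaves (t - 5)/(3*t - 1), which at t = -6 equals 11/19.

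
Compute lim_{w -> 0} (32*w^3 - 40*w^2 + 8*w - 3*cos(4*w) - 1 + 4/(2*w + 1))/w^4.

Substitution gives 0/0 (the numerator vanishes to order 4).
Expand each term to order w^4: the coefficient of w^4 in -3·cos(4w) is -32 and in 4·1/(1 + 2w) is 64.
Lower-order terms cancel with the polynomial part, so the numerator is (32)·w^4 + o(w^4), and the limit is (32)/(1) = 32.

32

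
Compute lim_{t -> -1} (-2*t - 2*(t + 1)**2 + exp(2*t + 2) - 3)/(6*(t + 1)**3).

Direct substitution gives 0/0.
Apply L'Hôpital: lim (-4*t + 2*e^(2*t + 2) - 6)/(18*(t + 1)^2), still 0/0.
Apply L'Hôpital: lim (4*e^(2*t + 2) - 4)/(36*t + 36), still 0/0.
After 3 applications of L'Hôpital's rule the quotient is (8*e^(2*t + 2))/(36); substituting t = -1 gives 2/9.

2/9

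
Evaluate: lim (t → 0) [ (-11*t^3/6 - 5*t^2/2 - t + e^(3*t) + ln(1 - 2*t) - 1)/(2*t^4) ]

-5/16

Substitution gives 0/0; apply L'Hôpital's rule 4 times.
After differentiating numerator and denominator 4 times the quotient is (81*e^(3*t) - 96/(2*t - 1)^4)/(48); at t = 0 this is -5/16.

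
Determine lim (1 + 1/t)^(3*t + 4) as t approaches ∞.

Write it as [(1 + 1/t)^t]^(3) · (1 + 1/t)^(4). The bracketed term tends to e^(1) and the second factor to 1, so the limit is e^(3).

e^(3)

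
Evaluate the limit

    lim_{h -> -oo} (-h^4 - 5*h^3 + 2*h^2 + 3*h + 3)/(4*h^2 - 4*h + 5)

The numerator has higher degree (4 > 2); the quotient behaves like (-1/(4))·h^2 for large |h|.
As h → −∞ this diverges to -∞.

-∞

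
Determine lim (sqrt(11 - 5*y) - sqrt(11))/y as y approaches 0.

Substitution gives 0/0. Multiply numerator and denominator by the conjugate √(11 - 5y) + √11.
The numerator becomes (11 - 5y) − 11 = -5y, so the expression simplifies to -5/(√(11 - 5y) + √11).
Letting y → 0 gives -5/(2√11) = -5*√(11)/22.

-5*√(11)/22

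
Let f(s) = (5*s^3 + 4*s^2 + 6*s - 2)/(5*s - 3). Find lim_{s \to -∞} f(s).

∞

The numerator has higher degree (3 > 1); the quotient behaves like (5/(5))·s^2 for large |s|.
As s → −∞ this diverges to ∞.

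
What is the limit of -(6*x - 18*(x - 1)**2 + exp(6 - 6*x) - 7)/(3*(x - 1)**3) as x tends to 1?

Direct substitution gives 0/0.
Apply L'Hôpital: lim (-36*x - 6*e^(6 - 6*x) + 42)/(-9*(x - 1)^2), still 0/0.
Apply L'Hôpital: lim (36*e^(6 - 6*x) - 36)/(18 - 18*x), still 0/0.
After 3 applications of L'Hôpital's rule the quotient is (-216*e^(6 - 6*x))/(-18); substituting x = 1 gives 12.

12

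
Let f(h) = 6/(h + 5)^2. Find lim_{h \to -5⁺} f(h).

∞

As h → -5⁺, (h + 5) → 0⁺, so (h + 5)^2 → 0⁺ and 6/(h + 5)^2 → ∞.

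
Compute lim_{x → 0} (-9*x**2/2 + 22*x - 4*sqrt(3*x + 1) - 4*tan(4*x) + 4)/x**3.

-1105/12

Substitution gives 0/0 (the numerator vanishes to order 3).
Expand each term to order x^3: the coefficient of x^3 in -4·√(1 + 3x) is -27/4 and in -4·tan(4x) is -256/3.
Lower-order terms cancel with the polynomial part, so the numerator is (-1105/12)·x^3 + o(x^3), and the limit is (-1105/12)/(1) = -1105/12.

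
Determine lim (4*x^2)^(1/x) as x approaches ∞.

1

Base → ∞ and exponent → 0: an ∞^0 form.
Take logs: (1/x)·ln(4·x^2) = (ln 4 + 2·ln x)/x → 0.
So the limit is e^0 = 1.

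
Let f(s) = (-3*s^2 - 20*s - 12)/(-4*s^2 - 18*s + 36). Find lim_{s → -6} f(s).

8/15

At s = -6 both the top and bottom vanish — a removable singularity. Factoring out (s + 6) from each leaves (-3*s - 2)/(6 - 4*s), which at s = -6 equals 8/15.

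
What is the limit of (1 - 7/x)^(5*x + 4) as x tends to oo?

e^(-35)

Let L be the limit and take ln: ln L = lim (5x + 4)·ln(1 - 7/x) = lim (5x + 4)·(-7/x + O(1/x²)) = -35.
Hence L = e^(-35).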